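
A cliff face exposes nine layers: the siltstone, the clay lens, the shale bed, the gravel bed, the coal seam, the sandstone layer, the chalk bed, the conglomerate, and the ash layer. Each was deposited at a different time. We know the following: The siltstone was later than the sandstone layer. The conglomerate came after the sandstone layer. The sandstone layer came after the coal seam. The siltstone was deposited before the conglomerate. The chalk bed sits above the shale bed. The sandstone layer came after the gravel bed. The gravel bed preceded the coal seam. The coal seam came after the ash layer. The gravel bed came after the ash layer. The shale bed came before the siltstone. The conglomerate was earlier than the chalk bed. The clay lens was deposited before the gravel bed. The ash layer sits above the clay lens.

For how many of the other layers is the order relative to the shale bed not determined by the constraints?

Forced after the shale bed: the chalk bed, the conglomerate, and the siltstone.
That leaves the ash layer, the clay lens, the coal seam, the gravel bed, and the sandstone layer with no forced order relative to the shale bed — 5.

5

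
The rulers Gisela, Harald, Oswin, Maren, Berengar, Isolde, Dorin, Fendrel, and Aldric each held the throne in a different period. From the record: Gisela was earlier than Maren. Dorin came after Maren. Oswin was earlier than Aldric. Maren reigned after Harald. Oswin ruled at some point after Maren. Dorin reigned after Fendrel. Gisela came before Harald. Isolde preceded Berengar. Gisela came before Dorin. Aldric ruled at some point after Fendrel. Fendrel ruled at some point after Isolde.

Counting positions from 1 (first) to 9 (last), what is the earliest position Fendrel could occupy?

Isolde must come before Fendrel — 1 forced predecessor.
Nothing else is forced ahead of Fendrel, so their earliest slot is position 1 + 1 = 2.

2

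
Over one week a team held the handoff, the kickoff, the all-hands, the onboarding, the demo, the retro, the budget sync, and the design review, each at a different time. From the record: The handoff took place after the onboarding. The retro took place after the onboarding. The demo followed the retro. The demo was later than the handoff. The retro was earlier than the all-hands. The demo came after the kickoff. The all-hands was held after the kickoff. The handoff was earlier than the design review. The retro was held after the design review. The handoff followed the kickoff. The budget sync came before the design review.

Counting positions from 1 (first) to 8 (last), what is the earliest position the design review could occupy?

5

The budget sync, the handoff, the kickoff, and the onboarding must all come before the design review — 4 forced predecessors.
Nothing else is forced ahead of the design review, so its earliest slot is position 4 + 1 = 5.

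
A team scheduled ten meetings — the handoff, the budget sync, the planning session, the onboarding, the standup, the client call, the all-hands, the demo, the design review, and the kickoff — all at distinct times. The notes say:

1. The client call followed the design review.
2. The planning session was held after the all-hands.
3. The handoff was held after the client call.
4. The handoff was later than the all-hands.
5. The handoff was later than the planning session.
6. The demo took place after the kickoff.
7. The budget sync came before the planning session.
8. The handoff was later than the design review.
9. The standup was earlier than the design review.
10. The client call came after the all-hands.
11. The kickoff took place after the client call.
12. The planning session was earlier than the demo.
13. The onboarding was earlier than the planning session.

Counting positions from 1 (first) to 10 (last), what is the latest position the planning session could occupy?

8

The planning session must come before the demo and the handoff — 2 meetings forced after it.
Everything else can be placed before the planning session in some valid order, so the planning session can sit as late as position 10 − 2 = 8.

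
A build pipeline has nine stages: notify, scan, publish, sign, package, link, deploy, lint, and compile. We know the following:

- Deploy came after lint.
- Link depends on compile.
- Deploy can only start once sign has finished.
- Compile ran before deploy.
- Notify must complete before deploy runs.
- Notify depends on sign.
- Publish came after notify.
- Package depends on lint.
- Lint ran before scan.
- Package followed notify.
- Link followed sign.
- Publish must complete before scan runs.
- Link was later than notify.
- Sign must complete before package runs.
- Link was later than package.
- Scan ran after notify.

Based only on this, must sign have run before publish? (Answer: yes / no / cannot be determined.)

yes

Chain the constraints: sign → notify → publish. Each link is directly stated, so sign comes before publish.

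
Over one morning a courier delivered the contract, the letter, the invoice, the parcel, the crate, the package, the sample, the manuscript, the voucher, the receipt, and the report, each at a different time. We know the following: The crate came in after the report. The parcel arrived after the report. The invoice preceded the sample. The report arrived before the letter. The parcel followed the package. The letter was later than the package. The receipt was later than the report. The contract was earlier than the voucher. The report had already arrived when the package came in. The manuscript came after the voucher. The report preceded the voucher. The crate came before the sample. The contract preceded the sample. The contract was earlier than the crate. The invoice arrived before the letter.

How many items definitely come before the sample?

Directly stated before the sample: the contract, the crate, and the invoice.
The report reaches the sample via the report → the crate → the sample.
No chain forces the package (or any of the others) ahead of the sample.
That's the contract, the crate, the invoice, and the report — 4 in all.

4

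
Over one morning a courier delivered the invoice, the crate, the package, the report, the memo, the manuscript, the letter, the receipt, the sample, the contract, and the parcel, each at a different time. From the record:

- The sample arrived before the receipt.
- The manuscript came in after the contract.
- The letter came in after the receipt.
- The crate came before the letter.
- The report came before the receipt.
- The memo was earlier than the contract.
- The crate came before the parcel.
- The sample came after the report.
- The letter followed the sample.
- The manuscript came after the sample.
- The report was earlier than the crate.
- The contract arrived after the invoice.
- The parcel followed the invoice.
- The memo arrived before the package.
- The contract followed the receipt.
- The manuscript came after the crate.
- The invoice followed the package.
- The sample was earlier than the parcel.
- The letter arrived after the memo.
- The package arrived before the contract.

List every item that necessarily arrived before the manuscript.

Directly stated before the manuscript: the contract, the crate, and the sample.
The invoice reaches the manuscript via the invoice → the contract → the manuscript.
The memo reaches the manuscript via the memo → the contract → the manuscript.
The package reaches the manuscript via the package → the contract → the manuscript.
Likewise the receipt and the report each reach the manuscript by chaining the stated constraints.
No chain forces the letter (or any of the others) ahead of the manuscript.

the contract, the crate, the invoice, the memo, the package, the receipt, the report, the sample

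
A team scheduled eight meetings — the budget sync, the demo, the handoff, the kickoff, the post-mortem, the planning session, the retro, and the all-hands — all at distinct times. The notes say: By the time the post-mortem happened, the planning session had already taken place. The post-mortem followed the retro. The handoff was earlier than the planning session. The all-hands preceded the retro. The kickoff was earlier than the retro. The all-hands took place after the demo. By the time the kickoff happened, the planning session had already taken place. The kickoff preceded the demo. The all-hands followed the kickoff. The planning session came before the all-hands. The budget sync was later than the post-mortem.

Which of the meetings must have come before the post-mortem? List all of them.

Directly stated before the post-mortem: the planning session and the retro.
The all-hands reaches the post-mortem via the all-hands → the retro → the post-mortem.
The demo reaches the post-mortem via the demo → the all-hands → the retro → the post-mortem.
The handoff reaches the post-mortem via the handoff → the planning session → the post-mortem.
Likewise the kickoff reaches the post-mortem by chaining the stated constraints.

the all-hands, the demo, the handoff, the kickoff, the planning session, the retro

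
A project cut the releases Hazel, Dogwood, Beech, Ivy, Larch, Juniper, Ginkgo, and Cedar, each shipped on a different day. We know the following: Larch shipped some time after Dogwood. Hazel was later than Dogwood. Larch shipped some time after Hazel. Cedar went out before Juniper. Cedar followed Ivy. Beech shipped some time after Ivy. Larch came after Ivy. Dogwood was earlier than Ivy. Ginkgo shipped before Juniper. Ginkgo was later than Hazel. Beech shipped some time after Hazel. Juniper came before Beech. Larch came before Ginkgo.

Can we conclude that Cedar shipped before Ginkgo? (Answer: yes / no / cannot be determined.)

cannot be determined

No chain of stated constraints runs from Cedar to Ginkgo, and none runs from Ginkgo to Cedar either.
So the relative order of Cedar and Ginkgo is not fixed by the given facts.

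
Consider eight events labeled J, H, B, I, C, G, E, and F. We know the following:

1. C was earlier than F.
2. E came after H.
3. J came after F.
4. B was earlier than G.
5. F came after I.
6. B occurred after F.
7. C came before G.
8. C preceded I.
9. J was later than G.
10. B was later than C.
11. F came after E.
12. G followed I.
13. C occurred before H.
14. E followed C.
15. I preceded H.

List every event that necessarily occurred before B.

C, E, F, H, I

Directly stated before B: C and F.
E reaches B via E → F → B.
H reaches B via H → E → F → B.
I reaches B via I → F → B.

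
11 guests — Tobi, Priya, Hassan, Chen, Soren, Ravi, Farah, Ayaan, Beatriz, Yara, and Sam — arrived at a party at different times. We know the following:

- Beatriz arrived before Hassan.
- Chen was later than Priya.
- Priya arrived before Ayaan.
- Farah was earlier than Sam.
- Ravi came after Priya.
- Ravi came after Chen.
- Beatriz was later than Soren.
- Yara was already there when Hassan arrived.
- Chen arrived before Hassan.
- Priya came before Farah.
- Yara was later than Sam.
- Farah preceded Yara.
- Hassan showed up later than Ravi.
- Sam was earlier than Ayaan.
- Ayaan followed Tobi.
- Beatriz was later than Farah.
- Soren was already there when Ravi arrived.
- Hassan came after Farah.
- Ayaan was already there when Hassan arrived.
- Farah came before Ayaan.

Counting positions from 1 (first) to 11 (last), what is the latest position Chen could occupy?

9

Chen must come before Hassan and Ravi — 2 guests forced after them.
Everything else can be placed before Chen in some valid order, so Chen can sit as late as position 11 − 2 = 9.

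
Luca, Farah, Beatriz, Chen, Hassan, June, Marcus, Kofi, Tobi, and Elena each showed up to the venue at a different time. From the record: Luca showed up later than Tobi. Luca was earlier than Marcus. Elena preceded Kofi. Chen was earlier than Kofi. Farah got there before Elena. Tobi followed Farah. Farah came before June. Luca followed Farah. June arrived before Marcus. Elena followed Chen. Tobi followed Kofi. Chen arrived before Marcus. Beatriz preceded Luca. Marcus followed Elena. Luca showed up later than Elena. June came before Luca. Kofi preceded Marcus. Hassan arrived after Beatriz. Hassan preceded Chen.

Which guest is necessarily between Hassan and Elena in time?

Chen

Tracing the constraints gives Hassan → Chen → Elena, so Chen sits after Hassan and before Elena.
No other guest is forced both after Hassan and before Elena.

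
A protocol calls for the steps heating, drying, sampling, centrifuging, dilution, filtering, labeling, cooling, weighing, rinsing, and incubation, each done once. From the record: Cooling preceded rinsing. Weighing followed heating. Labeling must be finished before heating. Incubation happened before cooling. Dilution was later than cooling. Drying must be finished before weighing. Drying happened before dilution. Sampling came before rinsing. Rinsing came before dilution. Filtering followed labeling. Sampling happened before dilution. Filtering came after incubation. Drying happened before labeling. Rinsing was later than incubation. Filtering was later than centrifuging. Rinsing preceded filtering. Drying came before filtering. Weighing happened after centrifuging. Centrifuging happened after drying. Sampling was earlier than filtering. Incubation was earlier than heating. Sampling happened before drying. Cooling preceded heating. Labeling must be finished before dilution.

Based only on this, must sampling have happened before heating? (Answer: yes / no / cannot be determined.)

yes

Chain the constraints: sampling → drying → labeling → heating. Each link is directly stated, so sampling comes before heating.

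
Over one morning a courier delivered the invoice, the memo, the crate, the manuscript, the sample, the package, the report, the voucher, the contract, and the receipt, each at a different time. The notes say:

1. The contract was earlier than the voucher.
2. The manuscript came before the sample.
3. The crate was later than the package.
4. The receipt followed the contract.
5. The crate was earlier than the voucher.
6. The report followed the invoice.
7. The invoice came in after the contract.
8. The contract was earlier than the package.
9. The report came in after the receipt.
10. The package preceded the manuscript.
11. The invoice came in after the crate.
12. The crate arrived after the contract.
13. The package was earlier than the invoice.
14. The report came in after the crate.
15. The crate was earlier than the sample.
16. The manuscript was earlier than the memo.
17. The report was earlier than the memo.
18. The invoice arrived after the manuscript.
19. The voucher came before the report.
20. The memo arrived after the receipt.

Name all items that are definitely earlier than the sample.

Directly stated before the sample: the crate and the manuscript.
The contract reaches the sample via the contract → the crate → the sample.
The package reaches the sample via the package → the crate → the sample.
No chain forces the memo (or any of the others) ahead of the sample.

the contract, the crate, the manuscript, the package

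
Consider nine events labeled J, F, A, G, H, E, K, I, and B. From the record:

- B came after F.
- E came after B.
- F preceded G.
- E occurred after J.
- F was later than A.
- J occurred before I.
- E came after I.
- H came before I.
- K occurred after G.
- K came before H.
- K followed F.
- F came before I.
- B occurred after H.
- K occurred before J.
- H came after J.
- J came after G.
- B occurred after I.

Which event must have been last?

Every other event has a chain of constraints placing it before E, so E is last.

E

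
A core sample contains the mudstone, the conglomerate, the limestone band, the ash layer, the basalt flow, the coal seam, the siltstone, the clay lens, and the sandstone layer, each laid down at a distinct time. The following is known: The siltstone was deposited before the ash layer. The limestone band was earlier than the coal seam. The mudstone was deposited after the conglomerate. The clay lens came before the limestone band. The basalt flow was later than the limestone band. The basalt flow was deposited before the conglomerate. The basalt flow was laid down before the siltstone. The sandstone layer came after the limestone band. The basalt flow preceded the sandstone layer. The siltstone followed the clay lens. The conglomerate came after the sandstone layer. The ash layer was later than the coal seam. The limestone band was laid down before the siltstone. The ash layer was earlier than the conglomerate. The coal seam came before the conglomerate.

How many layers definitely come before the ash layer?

Directly stated before the ash layer: the coal seam and the siltstone.
The basalt flow reaches the ash layer via the basalt flow → the siltstone → the ash layer.
The clay lens reaches the ash layer via the clay lens → the siltstone → the ash layer.
The limestone band reaches the ash layer via the limestone band → the siltstone → the ash layer.
No chain forces the sandstone layer (or any of the others) ahead of the ash layer.
That's the basalt flow, the clay lens, the coal seam, the limestone band, and the siltstone — 5 in all.

5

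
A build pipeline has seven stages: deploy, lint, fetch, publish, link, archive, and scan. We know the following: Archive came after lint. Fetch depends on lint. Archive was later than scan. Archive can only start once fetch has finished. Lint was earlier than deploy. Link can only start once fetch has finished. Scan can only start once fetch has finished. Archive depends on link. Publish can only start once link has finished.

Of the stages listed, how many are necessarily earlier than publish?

Directly stated before publish: link.
Fetch reaches publish via fetch → link → publish.
Lint reaches publish via lint → fetch → link → publish.
No chain forces scan (or any of the others) ahead of publish.
That's fetch, link, and lint — 3 in all.

3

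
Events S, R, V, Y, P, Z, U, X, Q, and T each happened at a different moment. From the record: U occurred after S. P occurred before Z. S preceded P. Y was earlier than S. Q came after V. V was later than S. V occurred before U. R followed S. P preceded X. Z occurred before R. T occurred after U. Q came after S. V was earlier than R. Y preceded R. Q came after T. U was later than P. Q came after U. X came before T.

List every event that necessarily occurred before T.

Directly stated before T: U and X.
P reaches T via P → U → T.
S reaches T via S → U → T.
V reaches T via V → U → T.
Likewise Y reaches T by chaining the stated constraints.
No chain forces Z (or any of the others) ahead of T.

P, S, U, V, X, Y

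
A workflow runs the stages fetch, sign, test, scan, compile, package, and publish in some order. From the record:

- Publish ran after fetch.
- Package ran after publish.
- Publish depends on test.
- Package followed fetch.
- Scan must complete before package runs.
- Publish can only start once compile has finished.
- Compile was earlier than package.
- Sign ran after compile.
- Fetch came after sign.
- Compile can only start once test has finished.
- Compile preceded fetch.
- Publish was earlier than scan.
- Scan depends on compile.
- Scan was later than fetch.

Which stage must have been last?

Every other stage has a chain of constraints placing it before package, so package is last.

package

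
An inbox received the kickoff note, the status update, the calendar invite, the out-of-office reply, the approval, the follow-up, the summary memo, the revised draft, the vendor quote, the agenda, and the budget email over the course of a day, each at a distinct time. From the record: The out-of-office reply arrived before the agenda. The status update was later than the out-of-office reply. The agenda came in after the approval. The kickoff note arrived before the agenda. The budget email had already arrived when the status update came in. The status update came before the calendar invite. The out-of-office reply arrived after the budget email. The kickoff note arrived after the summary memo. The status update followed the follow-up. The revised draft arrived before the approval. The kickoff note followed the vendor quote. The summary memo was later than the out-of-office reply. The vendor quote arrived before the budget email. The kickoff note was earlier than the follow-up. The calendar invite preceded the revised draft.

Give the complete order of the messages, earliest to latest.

the vendor quote, the budget email, the out-of-office reply, the summary memo, the kickoff note, the follow-up, the status update, the calendar invite, the revised draft, the approval, the agenda

The constraints fix every adjacent pair, so only one ordering works:
the vendor quote → the budget email → the out-of-office reply → the summary memo → the kickoff note → the follow-up → the status update → the calendar invite → the revised draft → the approval → the agenda.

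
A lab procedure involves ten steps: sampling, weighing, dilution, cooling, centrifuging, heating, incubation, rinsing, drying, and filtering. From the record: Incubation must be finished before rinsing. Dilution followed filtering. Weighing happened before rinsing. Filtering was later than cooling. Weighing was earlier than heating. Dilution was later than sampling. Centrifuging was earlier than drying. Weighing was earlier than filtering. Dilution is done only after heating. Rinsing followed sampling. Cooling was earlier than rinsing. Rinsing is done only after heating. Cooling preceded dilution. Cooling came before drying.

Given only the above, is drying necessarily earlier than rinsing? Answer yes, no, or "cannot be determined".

cannot be determined

No chain of stated constraints runs from drying to rinsing, and none runs from rinsing to drying either.
So the relative order of drying and rinsing is not fixed by the given facts.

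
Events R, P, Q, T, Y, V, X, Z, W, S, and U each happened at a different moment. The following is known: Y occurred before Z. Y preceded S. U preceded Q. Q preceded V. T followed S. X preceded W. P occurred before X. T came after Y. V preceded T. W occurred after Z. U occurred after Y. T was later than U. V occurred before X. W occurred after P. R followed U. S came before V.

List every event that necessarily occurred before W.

Directly stated before W: P, X, and Z.
Q reaches W via Q → V → X → W.
S reaches W via S → V → X → W.
U reaches W via U → Q → V → X → W.
Likewise V and Y each reach W by chaining the stated constraints.

P, Q, S, U, V, X, Y, Z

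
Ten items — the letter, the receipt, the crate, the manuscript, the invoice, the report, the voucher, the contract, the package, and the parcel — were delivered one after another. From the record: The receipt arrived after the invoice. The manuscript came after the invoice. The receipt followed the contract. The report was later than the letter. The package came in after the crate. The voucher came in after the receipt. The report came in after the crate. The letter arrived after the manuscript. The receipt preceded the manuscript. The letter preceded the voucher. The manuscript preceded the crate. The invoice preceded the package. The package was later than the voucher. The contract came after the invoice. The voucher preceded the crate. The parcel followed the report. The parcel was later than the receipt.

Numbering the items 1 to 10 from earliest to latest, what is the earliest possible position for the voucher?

6

The contract, the invoice, the letter, the manuscript, and the receipt must all come before the voucher — 5 forced predecessors.
Nothing else is forced ahead of the voucher, so its earliest slot is position 5 + 1 = 6.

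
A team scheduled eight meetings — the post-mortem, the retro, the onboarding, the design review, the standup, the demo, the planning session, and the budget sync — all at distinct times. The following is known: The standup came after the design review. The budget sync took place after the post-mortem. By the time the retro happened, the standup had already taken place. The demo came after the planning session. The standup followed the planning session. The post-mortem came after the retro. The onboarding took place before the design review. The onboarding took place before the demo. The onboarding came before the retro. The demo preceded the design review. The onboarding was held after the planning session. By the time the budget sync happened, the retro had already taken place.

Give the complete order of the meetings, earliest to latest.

the planning session, the onboarding, the demo, the design review, the standup, the retro, the post-mortem, the budget sync

The constraints fix every adjacent pair, so only one ordering works:
the planning session → the onboarding → the demo → the design review → the standup → the retro → the post-mortem → the budget sync.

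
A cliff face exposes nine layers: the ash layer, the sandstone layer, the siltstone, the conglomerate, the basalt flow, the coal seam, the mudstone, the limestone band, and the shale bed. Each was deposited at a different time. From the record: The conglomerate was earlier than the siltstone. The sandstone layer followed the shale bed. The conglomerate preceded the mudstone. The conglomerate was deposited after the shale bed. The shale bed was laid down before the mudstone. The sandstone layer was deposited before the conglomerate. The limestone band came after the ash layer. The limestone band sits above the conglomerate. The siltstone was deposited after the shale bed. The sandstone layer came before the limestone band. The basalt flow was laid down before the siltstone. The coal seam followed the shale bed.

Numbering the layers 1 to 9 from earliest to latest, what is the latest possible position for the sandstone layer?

The sandstone layer must come before the conglomerate, the limestone band, the mudstone, and the siltstone — 4 layers forced after it.
Everything else can be placed before the sandstone layer in some valid order, so the sandstone layer can sit as late as position 9 − 4 = 5.

5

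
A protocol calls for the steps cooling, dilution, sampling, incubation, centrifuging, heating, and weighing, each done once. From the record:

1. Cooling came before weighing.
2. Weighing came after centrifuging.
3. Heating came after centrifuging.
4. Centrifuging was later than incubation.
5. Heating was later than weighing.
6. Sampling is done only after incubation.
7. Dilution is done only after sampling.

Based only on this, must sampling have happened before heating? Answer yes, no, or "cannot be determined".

cannot be determined

No chain of stated constraints runs from sampling to heating, and none runs from heating to sampling either.
So the relative order of sampling and heating is not fixed by the given facts.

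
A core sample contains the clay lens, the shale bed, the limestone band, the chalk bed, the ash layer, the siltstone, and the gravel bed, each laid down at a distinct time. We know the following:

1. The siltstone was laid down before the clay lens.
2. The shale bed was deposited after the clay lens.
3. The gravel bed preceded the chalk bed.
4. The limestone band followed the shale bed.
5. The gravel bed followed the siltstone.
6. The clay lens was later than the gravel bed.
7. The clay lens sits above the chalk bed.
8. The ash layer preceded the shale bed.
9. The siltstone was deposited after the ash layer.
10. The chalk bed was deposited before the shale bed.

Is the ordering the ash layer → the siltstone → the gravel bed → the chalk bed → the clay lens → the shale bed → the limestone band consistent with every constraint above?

Check each stated constraint against the proposed order — e.g. the siltstone is ahead of the clay lens; the ash layer is ahead of the shale bed. Every pair is in the required order; nothing is violated.

yes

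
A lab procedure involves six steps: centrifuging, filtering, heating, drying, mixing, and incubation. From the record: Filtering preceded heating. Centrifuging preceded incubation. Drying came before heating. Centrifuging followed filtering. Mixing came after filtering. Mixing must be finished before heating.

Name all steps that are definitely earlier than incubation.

Directly stated before incubation: centrifuging.
Filtering reaches incubation via filtering → centrifuging → incubation.

centrifuging, filtering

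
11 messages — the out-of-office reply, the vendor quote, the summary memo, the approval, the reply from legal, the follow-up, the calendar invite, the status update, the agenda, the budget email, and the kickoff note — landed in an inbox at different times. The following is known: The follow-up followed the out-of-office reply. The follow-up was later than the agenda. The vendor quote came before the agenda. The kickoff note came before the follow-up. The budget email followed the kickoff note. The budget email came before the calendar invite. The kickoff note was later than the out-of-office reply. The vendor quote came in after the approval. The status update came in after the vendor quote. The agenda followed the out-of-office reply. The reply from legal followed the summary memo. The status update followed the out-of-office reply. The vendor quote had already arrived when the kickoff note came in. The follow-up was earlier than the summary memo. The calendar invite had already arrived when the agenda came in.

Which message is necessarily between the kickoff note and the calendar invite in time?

Tracing the constraints gives the kickoff note → the budget email → the calendar invite, so the budget email sits after the kickoff note and before the calendar invite.
No other message is forced both after the kickoff note and before the calendar invite.

the budget email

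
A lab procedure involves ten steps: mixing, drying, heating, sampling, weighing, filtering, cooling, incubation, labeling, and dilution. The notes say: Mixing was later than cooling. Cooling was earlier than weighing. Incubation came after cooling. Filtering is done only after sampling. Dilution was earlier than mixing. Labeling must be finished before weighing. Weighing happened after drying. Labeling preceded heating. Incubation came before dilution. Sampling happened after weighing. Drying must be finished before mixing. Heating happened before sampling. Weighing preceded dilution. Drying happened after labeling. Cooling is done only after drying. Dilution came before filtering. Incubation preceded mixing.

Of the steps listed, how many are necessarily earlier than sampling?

5

Directly stated before sampling: heating and weighing.
Cooling reaches sampling via cooling → weighing → sampling.
Drying reaches sampling via drying → weighing → sampling.
Labeling reaches sampling via labeling → heating → sampling.
That's cooling, drying, heating, labeling, and weighing — 5 in all.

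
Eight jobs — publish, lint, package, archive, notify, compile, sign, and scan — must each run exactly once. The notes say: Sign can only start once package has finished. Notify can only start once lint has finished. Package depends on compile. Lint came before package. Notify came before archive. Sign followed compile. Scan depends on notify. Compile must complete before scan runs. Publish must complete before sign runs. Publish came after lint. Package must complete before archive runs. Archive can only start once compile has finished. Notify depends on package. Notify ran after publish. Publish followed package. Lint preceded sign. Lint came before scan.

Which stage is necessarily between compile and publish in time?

Tracing the constraints gives compile → package → publish, so package sits after compile and before publish.
No other stage is forced both after compile and before publish.

package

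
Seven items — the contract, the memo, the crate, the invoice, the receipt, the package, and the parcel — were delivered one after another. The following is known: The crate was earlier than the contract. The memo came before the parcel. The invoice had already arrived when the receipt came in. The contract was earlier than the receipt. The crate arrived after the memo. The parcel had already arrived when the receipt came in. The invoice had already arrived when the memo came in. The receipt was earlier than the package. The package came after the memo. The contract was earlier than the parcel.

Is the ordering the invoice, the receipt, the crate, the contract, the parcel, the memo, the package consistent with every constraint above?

The constraints require the memo before the parcel, but in the proposed sequence the parcel appears ahead of the memo. That one violation is enough.

no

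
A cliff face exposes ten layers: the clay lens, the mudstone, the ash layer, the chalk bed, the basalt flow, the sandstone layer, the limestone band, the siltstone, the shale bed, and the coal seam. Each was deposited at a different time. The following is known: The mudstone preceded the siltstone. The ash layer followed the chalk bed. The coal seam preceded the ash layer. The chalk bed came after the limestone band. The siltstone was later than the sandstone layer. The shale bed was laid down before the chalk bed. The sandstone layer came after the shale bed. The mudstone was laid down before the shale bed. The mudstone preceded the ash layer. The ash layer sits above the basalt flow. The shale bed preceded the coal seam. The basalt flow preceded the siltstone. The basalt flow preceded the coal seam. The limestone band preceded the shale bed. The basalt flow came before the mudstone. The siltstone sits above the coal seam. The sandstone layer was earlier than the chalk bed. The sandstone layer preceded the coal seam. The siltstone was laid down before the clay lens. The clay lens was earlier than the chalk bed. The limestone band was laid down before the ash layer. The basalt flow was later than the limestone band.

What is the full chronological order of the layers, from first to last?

the limestone band, the basalt flow, the mudstone, the shale bed, the sandstone layer, the coal seam, the siltstone, the clay lens, the chalk bed, the ash layer

The constraints fix every adjacent pair, so only one ordering works:
the limestone band → the basalt flow → the mudstone → the shale bed → the sandstone layer → the coal seam → the siltstone → the clay lens → the chalk bed → the ash layer.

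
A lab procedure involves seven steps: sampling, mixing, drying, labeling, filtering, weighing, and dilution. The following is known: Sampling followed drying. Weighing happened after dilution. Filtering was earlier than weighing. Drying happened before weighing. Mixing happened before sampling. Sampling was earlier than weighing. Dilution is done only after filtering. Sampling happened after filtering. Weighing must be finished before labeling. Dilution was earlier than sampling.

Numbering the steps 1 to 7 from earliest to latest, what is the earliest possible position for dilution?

2

Filtering must come before dilution — 1 forced predecessor.
Nothing else is forced ahead of dilution, so its earliest slot is position 1 + 1 = 2.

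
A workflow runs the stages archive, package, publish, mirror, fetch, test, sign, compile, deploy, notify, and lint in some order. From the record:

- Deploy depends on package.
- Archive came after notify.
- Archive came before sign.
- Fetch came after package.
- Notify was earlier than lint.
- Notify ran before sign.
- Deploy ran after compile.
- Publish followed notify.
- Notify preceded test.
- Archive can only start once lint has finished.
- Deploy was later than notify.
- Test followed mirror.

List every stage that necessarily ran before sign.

Directly stated before sign: archive and notify.
Lint reaches sign via lint → archive → sign.

archive, lint, notify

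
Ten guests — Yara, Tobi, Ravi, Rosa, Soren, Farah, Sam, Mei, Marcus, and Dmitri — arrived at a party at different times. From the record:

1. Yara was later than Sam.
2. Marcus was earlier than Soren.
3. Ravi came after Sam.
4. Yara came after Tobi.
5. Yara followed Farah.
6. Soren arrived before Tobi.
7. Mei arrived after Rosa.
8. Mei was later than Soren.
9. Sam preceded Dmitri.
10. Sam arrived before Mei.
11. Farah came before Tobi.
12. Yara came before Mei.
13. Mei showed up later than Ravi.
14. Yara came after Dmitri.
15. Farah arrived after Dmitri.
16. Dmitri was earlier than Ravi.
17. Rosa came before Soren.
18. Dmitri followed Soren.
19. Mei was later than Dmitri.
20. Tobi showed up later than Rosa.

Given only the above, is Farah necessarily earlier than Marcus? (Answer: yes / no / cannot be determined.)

Tracing the constraints gives Marcus → Soren → Dmitri → Farah, so Marcus must come before Farah.
That means Farah cannot be before Marcus.

no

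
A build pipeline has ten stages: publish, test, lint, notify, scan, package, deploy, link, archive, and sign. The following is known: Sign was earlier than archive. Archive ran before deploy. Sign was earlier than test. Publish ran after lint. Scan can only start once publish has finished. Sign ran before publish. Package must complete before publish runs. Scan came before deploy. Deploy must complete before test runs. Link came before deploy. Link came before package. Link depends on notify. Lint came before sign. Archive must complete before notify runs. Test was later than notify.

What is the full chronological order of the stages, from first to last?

lint, sign, archive, notify, link, package, publish, scan, deploy, test

The constraints fix every adjacent pair, so only one ordering works:
lint → sign → archive → notify → link → package → publish → scan → deploy → test.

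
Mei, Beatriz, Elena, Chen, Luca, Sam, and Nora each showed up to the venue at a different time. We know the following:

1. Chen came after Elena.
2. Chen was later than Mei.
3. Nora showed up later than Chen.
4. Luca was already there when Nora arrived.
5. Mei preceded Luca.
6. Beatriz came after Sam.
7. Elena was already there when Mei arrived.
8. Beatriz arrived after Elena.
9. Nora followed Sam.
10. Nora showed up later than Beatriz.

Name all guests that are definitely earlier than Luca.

Elena, Mei

Directly stated before Luca: Mei.
Elena reaches Luca via Elena → Mei → Luca.
No chain forces Beatriz (or any of the others) ahead of Luca.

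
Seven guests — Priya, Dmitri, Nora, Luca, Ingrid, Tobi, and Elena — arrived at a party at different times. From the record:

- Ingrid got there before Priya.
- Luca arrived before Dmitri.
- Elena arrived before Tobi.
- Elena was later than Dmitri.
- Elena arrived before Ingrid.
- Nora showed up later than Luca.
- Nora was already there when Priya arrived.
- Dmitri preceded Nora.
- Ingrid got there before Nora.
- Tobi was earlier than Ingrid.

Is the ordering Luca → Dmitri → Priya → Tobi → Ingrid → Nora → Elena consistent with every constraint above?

The constraints require Elena before Tobi, but in the proposed sequence Tobi appears ahead of Elena. That one violation is enough.

no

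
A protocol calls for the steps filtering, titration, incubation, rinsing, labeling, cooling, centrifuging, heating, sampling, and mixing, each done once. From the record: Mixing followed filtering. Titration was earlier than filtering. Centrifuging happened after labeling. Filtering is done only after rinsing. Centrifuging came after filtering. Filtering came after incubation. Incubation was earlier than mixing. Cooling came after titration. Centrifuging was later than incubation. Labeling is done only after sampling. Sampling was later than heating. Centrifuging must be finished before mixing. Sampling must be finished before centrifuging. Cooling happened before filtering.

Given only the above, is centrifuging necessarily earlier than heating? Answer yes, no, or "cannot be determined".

no

Tracing the constraints gives heating → sampling → centrifuging, so heating must come before centrifuging.
That means centrifuging cannot be before heating.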